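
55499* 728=40403272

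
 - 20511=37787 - 58298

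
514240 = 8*64280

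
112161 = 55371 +56790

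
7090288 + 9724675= 16814963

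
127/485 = 127/485 = 0.26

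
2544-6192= - 3648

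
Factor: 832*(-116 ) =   -  2^8 * 13^1 * 29^1 = -96512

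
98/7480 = 49/3740 = 0.01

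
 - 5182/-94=55 + 6/47 = 55.13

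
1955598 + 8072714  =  10028312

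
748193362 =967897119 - 219703757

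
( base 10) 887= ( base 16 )377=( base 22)1I7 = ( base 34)q3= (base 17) 313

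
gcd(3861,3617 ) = 1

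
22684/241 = 94+ 30/241= 94.12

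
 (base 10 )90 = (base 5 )330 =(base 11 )82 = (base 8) 132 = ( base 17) 55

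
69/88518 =23/29506 = 0.00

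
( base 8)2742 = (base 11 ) 114A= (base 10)1506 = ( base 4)113202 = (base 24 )2ei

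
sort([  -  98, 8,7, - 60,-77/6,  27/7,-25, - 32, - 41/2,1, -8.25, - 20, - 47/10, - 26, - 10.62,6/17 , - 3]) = [ - 98, - 60, - 32,-26,  -  25, - 41/2, - 20, - 77/6, - 10.62, - 8.25, - 47/10, - 3,  6/17,  1,27/7,7, 8]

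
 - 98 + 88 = -10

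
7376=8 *922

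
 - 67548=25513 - 93061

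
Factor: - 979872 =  - 2^5* 3^1* 59^1*173^1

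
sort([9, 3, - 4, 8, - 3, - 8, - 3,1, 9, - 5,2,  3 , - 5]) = [-8, - 5, - 5, - 4,-3, - 3,1,2,3, 3,  8,9, 9]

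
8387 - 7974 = 413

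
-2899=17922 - 20821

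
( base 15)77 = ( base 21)57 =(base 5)422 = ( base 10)112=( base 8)160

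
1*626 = 626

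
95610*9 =860490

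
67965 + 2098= 70063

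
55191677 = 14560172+40631505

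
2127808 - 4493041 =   -  2365233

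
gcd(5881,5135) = 1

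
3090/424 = 7+ 61/212 = 7.29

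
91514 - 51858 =39656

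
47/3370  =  47/3370 = 0.01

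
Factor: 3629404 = 2^2*37^1  *  137^1*179^1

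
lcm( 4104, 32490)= 389880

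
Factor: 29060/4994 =14530/2497 = 2^1*5^1*11^(  -  1 ) * 227^( - 1 )*1453^1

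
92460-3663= 88797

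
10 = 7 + 3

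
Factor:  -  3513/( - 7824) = 2^( - 4 )*163^( - 1)*  1171^1 = 1171/2608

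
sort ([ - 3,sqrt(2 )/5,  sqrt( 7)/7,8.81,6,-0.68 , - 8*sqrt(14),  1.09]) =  [-8 * sqrt( 14),- 3, - 0.68, sqrt(2)/5,sqrt( 7)/7,1.09 , 6,8.81 ] 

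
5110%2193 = 724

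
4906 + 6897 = 11803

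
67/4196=67/4196 = 0.02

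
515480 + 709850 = 1225330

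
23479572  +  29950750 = 53430322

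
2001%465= 141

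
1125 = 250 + 875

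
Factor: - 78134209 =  - 6689^1*11681^1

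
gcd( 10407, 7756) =1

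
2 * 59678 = 119356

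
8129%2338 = 1115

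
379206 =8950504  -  8571298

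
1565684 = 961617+604067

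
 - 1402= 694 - 2096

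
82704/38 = 41352/19 = 2176.42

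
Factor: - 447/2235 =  - 1/5=-  5^( - 1)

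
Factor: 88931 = 113^1*787^1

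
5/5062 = 5/5062 = 0.00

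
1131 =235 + 896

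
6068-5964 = 104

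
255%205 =50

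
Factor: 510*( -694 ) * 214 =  - 75743160 = - 2^3*3^1*5^1*17^1 * 107^1*347^1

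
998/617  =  1 + 381/617 = 1.62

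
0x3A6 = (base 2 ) 1110100110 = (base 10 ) 934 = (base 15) 424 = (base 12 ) 65A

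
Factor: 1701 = 3^5 * 7^1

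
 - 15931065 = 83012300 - 98943365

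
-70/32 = -3 + 13/16=- 2.19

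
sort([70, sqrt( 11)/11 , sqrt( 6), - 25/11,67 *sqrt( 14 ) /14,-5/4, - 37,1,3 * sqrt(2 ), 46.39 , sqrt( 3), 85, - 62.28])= [-62.28, - 37, - 25/11, - 5/4 , sqrt( 11 )/11, 1, sqrt( 3 ),  sqrt( 6),3*sqrt( 2),67*sqrt( 14 )/14,46.39,  70,85] 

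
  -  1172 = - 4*293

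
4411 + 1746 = 6157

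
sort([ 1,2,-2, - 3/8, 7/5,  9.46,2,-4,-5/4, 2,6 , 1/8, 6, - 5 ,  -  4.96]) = [ - 5, - 4.96,-4, - 2, - 5/4,-3/8, 1/8,  1, 7/5,2, 2, 2, 6, 6, 9.46]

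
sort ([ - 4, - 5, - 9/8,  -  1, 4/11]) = [ - 5, - 4, - 9/8, - 1,4/11]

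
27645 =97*285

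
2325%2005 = 320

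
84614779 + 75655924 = 160270703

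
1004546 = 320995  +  683551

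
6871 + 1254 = 8125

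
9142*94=859348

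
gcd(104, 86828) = 4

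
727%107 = 85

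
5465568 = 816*6698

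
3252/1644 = 271/137 = 1.98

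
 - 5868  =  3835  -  9703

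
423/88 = 4 + 71/88 = 4.81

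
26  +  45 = 71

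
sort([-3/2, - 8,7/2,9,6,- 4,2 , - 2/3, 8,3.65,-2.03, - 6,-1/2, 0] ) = [  -  8,- 6,-4, - 2.03, - 3/2, - 2/3, - 1/2, 0, 2, 7/2,3.65,6, 8, 9 ] 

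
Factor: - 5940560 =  - 2^4 * 5^1*74257^1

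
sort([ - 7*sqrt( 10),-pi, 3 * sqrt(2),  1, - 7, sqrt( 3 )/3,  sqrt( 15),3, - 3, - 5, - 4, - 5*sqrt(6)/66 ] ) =[ - 7*sqrt(10), - 7, -5, - 4,  -  pi, - 3, - 5*sqrt(6)/66,sqrt(3 ) /3 , 1,  3,sqrt( 15), 3 * sqrt (2)]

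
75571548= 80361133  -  4789585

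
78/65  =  6/5 = 1.20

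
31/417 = 31/417= 0.07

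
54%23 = 8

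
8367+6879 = 15246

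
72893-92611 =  -19718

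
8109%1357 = 1324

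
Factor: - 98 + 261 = 163= 163^1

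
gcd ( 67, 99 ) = 1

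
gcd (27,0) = 27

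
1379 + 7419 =8798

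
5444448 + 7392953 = 12837401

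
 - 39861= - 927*43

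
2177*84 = 182868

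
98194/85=1155 + 19/85 = 1155.22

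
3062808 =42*72924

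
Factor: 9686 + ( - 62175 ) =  - 52489 = - 52489^1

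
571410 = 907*630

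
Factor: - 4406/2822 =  - 17^( - 1) * 83^(  -  1 )*2203^1 = -  2203/1411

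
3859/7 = 551 + 2/7 = 551.29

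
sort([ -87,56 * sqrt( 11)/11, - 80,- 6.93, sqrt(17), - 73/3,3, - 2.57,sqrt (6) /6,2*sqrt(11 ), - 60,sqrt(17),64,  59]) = [ - 87, - 80, - 60,- 73/3,  -  6.93, - 2.57,  sqrt(6)/6, 3, sqrt (17 ),  sqrt( 17),2*sqrt(11), 56 * sqrt( 11)/11,59,64 ] 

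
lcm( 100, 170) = 1700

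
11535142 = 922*12511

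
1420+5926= 7346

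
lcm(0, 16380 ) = 0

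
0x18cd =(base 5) 200344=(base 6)45221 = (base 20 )fh9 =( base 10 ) 6349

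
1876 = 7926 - 6050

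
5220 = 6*870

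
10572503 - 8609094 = 1963409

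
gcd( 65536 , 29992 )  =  8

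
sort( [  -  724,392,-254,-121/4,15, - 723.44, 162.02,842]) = [  -  724, - 723.44, - 254, - 121/4,15,162.02,392,842 ]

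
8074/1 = 8074= 8074.00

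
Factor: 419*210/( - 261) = -2^1*3^( - 1)*5^1 * 7^1*29^(  -  1)*419^1=- 29330/87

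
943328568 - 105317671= 838010897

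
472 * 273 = 128856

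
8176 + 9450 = 17626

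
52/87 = 52/87 = 0.60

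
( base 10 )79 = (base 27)2p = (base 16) 4f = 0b1001111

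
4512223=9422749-4910526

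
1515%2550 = 1515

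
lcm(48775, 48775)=48775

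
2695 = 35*77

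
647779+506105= 1153884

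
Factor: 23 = 23^1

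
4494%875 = 119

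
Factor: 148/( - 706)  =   - 74/353=- 2^1*37^1*353^(  -  1) 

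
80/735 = 16/147 = 0.11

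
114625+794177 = 908802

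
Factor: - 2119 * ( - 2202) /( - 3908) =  - 2333019/1954 =- 2^( - 1 ) * 3^1*13^1 * 163^1*367^1 * 977^( - 1)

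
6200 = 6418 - 218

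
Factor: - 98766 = -2^1*3^3*31^1*59^1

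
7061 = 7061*1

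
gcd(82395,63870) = 15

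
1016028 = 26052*39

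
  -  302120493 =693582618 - 995703111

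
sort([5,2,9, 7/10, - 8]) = [ - 8, 7/10,2,5, 9]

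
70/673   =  70/673 = 0.10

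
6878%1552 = 670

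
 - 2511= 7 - 2518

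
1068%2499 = 1068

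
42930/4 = 21465/2 = 10732.50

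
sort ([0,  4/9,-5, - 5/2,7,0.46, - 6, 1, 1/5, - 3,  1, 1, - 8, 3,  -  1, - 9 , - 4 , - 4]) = [ - 9,-8, - 6, - 5, - 4, - 4,-3, - 5/2,-1, 0, 1/5,4/9,  0.46,1, 1, 1,3,7]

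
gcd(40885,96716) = 1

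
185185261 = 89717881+95467380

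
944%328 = 288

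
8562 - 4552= 4010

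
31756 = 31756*1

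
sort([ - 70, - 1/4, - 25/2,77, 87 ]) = [ - 70,  -  25/2, - 1/4,  77 , 87]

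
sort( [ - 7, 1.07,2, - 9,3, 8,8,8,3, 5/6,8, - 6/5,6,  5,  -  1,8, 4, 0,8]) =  [-9, - 7, - 6/5,- 1 , 0 , 5/6,1.07,2, 3,3,4,5 , 6,8,8,8,8,8,8] 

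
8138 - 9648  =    -  1510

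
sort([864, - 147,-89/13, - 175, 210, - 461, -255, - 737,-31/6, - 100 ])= [ - 737, - 461, - 255, - 175 , - 147,  -  100, - 89/13, - 31/6, 210, 864 ]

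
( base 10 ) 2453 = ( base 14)c73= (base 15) ad8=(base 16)995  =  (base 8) 4625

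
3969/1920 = 2 + 43/640  =  2.07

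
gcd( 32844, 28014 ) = 966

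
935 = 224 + 711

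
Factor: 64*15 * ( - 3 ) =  - 2^6*3^2 *5^1 = -2880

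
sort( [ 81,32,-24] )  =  [ - 24,  32, 81 ] 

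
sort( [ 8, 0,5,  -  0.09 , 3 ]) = [ - 0.09 , 0, 3,5, 8 ] 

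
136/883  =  136/883 = 0.15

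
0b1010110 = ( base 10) 86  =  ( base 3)10012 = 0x56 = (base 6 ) 222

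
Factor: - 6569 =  - 6569^1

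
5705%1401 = 101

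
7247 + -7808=  -  561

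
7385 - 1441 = 5944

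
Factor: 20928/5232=4 = 2^2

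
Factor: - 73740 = - 2^2*3^1*5^1*1229^1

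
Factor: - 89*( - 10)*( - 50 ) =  - 2^2 *5^3*89^1 = - 44500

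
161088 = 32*5034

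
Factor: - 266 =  - 2^1*7^1 * 19^1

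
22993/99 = 232 + 25/99 = 232.25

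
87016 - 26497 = 60519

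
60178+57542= 117720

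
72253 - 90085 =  - 17832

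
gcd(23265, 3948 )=141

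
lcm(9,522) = 522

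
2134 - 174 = 1960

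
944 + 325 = 1269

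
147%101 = 46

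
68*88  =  5984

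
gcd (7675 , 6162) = 1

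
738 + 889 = 1627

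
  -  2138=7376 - 9514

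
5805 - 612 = 5193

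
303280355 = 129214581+174065774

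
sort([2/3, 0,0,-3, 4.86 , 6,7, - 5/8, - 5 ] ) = [-5,-3, - 5/8,0,0,2/3,4.86,6,7 ]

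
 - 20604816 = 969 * ( - 21264)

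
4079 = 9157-5078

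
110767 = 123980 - 13213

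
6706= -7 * ( - 958 ) 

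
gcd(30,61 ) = 1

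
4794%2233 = 328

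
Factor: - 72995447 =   -  7^2*79^1*109^1*173^1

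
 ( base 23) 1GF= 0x390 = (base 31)td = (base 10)912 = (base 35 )Q2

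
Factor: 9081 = 3^2*1009^1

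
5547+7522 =13069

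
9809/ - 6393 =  - 2  +  2977/6393 = - 1.53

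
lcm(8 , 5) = 40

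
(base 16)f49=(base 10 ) 3913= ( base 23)793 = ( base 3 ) 12100221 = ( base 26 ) 5KD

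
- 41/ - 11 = 3 + 8/11=3.73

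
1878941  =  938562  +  940379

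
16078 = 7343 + 8735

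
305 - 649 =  - 344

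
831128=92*9034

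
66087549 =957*69057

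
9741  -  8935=806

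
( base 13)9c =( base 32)41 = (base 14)93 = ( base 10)129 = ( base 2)10000001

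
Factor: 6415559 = 19^1 * 337661^1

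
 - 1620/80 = -21 + 3/4 = - 20.25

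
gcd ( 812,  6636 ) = 28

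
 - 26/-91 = 2/7 = 0.29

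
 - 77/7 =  -11 = - 11.00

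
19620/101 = 194+26/101 = 194.26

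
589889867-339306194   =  250583673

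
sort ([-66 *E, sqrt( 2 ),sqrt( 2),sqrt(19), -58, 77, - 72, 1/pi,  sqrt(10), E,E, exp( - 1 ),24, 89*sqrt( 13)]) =[ - 66*E, - 72, - 58,1/pi,exp( - 1), sqrt( 2 ), sqrt( 2 ) , E, E, sqrt( 10),sqrt(19 ), 24, 77, 89*sqrt( 13 )]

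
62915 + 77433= 140348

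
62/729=62/729 = 0.09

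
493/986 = 1/2 = 0.50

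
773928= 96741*8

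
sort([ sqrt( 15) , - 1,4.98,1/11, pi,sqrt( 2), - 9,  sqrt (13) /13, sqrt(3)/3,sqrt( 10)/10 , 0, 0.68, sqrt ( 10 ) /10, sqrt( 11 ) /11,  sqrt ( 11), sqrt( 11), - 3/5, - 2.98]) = [ - 9,- 2.98, - 1 ,  -  3/5,0, 1/11, sqrt ( 13)/13,  sqrt(11 )/11, sqrt(10 ) /10,sqrt ( 10)/10,sqrt(3) /3, 0.68, sqrt(2),pi,sqrt ( 11 ),sqrt( 11), sqrt(15),4.98]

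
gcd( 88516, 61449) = 1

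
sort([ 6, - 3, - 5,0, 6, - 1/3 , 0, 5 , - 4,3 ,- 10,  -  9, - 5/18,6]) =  [-10, - 9, - 5,-4, - 3,- 1/3 , -5/18,  0,0, 3,5 , 6,6 , 6]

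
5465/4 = 1366 +1/4 = 1366.25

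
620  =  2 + 618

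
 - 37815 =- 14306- 23509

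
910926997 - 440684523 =470242474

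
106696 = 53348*2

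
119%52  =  15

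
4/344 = 1/86=0.01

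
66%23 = 20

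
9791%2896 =1103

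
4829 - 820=4009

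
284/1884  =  71/471  =  0.15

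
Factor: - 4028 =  - 2^2*19^1*53^1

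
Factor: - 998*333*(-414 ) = 137586276 = 2^2*  3^4 *23^1 * 37^1*499^1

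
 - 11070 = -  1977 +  - 9093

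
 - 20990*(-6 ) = 125940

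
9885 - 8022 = 1863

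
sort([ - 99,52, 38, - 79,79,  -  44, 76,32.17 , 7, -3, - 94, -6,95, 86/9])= [ - 99, - 94,  -  79,-44,-6, - 3,7,86/9,32.17, 38,52, 76, 79, 95] 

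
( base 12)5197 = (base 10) 8899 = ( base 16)22c3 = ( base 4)2023003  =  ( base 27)c5g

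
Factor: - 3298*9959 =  - 32844782 = - 2^1*17^1*23^1*97^1*433^1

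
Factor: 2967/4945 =3/5 = 3^1*5^ ( - 1) 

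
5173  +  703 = 5876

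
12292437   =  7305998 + 4986439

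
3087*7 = 21609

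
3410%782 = 282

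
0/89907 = 0 = 0.00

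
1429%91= 64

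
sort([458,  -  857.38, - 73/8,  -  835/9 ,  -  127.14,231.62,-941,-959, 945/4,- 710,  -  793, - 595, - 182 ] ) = [-959, - 941, - 857.38,-793,-710, -595, - 182 ,  -  127.14, - 835/9,-73/8, 231.62, 945/4, 458 ]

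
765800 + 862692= 1628492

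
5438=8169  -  2731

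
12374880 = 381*32480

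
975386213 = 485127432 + 490258781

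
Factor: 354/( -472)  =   - 2^( -2)*3^1= - 3/4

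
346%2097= 346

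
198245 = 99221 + 99024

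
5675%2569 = 537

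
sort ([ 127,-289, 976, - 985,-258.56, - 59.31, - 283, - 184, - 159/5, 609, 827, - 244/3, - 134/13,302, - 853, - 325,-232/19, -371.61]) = [-985,-853, - 371.61, -325,-289, - 283,- 258.56, - 184,-244/3,  -  59.31 ,- 159/5, - 232/19,  -  134/13,  127,302,609,827,976] 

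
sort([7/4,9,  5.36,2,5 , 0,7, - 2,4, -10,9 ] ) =[ - 10, - 2, 0 , 7/4, 2,  4,5,5.36 , 7, 9, 9 ]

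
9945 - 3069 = 6876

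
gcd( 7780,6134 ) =2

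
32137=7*4591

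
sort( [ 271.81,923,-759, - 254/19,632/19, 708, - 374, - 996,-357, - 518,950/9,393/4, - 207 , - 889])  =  [ - 996, - 889 , - 759, - 518,-374,-357, - 207,  -  254/19,632/19,393/4,950/9,271.81, 708,923]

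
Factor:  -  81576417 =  - 3^1*13^1 * 2091703^1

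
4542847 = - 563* ( - 8069 )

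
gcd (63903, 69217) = 1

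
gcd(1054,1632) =34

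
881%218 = 9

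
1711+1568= 3279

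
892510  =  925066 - 32556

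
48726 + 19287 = 68013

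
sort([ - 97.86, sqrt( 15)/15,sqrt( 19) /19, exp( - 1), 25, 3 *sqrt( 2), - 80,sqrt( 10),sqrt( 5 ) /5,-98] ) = [ - 98, -97.86, -80,sqrt( 19)/19,sqrt( 15 )/15, exp(  -  1), sqrt( 5) /5,sqrt(10 ),3*sqrt(2 ), 25]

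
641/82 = 7 + 67/82 = 7.82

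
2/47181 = 2/47181 = 0.00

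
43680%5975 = 1855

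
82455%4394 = 3363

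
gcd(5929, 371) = 7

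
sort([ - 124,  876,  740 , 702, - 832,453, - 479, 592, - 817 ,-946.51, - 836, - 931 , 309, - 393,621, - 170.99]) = [ - 946.51, - 931,-836, - 832, - 817  ,-479, - 393, - 170.99, - 124,309,453,592,621,702, 740, 876]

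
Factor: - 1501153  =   - 71^1*21143^1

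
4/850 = 2/425 = 0.00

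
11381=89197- 77816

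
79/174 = 79/174 = 0.45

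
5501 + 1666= 7167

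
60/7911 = 20/2637=0.01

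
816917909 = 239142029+577775880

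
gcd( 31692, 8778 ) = 114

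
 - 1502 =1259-2761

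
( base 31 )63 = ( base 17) b2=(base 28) 6l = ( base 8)275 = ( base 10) 189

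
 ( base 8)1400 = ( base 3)1001110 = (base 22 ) 1CK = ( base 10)768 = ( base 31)OO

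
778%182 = 50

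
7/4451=7/4451 = 0.00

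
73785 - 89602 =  - 15817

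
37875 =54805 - 16930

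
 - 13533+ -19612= - 33145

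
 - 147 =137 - 284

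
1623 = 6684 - 5061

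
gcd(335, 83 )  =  1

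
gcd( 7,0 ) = 7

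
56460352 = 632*89336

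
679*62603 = 42507437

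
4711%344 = 239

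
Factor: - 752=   -  2^4 * 47^1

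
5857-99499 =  - 93642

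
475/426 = 475/426= 1.12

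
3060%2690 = 370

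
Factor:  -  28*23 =-2^2*7^1*23^1 = - 644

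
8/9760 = 1/1220 = 0.00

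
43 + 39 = 82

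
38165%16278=5609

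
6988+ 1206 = 8194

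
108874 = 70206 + 38668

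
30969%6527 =4861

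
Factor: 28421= 97^1*293^1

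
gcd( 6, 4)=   2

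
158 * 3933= 621414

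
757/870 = 757/870 = 0.87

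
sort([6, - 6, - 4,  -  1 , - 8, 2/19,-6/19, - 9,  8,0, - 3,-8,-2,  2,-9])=[-9,-9, -8,-8,-6 ,-4,  -  3, - 2, - 1, - 6/19, 0,2/19,2,6,8] 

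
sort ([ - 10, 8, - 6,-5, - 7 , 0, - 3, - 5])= [ - 10, - 7 , - 6, - 5,-5, - 3,0,  8 ] 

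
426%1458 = 426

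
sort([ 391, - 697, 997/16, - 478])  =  [ - 697, - 478,997/16, 391]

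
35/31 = 35/31 = 1.13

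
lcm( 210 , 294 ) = 1470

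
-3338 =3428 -6766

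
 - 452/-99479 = 452/99479  =  0.00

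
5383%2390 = 603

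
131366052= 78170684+53195368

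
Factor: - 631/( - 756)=2^( - 2 )*3^ ( - 3)*7^( - 1 )*631^1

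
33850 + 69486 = 103336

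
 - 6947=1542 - 8489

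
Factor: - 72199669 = - 67^1*1077607^1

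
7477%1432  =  317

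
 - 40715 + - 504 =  - 41219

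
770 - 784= - 14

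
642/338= 1 + 152/169= 1.90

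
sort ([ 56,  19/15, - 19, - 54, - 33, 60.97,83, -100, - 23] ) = [ - 100, - 54, - 33,-23,- 19, 19/15,56,  60.97,83]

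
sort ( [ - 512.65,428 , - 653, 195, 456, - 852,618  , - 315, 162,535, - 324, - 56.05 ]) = [- 852,  -  653, - 512.65, - 324, - 315,- 56.05, 162,  195, 428,456, 535,618] 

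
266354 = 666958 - 400604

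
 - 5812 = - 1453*4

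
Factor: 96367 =29^1*3323^1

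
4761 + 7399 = 12160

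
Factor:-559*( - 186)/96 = 17329/16 = 2^( - 4)*13^1 * 31^1*43^1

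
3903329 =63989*61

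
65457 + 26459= 91916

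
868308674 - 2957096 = 865351578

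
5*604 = 3020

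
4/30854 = 2/15427= 0.00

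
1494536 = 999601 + 494935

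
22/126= 11/63 = 0.17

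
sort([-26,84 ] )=[ - 26,84] 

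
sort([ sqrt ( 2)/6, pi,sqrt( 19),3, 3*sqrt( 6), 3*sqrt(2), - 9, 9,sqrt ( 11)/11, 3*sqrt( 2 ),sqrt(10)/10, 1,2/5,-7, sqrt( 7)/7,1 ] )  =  [ - 9,  -  7, sqrt(2 ) /6, sqrt ( 11)/11, sqrt(10 ) /10, sqrt(7)/7,2/5, 1, 1, 3, pi,3*sqrt (2 ), 3*sqrt( 2),sqrt ( 19), 3*sqrt(6), 9] 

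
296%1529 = 296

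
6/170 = 3/85=0.04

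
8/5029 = 8/5029=0.00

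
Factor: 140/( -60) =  - 7/3 = -3^(  -  1)* 7^1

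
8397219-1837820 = 6559399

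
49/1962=49/1962 =0.02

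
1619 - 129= 1490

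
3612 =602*6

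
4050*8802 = 35648100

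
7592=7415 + 177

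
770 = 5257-4487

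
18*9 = 162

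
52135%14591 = 8362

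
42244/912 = 10561/228= 46.32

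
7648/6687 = 1 + 961/6687 = 1.14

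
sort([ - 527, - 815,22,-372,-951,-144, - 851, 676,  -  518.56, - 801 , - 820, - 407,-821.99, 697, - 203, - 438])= [ -951,-851, - 821.99,  -  820, - 815, - 801, - 527,  -  518.56, - 438, - 407,-372, - 203, - 144, 22,676, 697]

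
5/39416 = 5/39416 =0.00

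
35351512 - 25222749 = 10128763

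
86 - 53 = 33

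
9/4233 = 3/1411 = 0.00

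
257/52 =257/52 = 4.94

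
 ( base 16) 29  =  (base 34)17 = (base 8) 51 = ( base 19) 23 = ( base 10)41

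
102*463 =47226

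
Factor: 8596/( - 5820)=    - 2149/1455= - 3^( - 1)*5^(-1 )*7^1*97^ ( - 1)*307^1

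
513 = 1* 513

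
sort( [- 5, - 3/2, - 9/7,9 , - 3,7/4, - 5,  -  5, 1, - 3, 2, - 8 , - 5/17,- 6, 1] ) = [ - 8, - 6, - 5, - 5,-5, - 3, - 3, - 3/2, - 9/7, - 5/17,  1,1,  7/4,2,9] 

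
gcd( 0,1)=1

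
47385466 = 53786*881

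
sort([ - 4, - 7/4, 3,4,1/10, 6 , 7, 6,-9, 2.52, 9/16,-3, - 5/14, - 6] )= [ - 9,-6, -4, - 3, - 7/4, - 5/14, 1/10,  9/16, 2.52,3, 4 , 6, 6, 7]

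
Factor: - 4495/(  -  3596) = 2^( - 2)*5^1 = 5/4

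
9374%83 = 78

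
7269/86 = 84 + 45/86=84.52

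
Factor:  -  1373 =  - 1373^1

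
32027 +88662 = 120689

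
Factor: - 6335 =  - 5^1*7^1*181^1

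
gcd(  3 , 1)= 1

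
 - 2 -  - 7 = 5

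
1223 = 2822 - 1599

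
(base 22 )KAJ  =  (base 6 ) 113531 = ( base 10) 9919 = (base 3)111121101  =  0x26bf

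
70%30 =10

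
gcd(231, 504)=21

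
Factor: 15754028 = 2^2*373^1*10559^1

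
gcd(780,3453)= 3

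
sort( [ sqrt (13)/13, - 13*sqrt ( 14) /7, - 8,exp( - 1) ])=[ - 8, - 13*sqrt ( 14)/7,  sqrt (13 )/13,exp( - 1)] 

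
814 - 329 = 485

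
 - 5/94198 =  - 5/94198 = - 0.00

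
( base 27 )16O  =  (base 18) 2EF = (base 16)393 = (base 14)495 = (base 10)915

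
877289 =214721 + 662568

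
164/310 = 82/155 = 0.53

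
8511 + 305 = 8816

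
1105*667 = 737035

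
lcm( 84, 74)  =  3108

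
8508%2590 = 738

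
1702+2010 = 3712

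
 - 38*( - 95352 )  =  3623376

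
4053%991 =89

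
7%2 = 1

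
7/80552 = 7/80552 = 0.00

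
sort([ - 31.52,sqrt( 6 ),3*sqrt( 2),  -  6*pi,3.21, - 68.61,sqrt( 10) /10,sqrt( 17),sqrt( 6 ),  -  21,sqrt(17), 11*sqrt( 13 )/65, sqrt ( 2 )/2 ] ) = [-68.61,  -  31.52, - 21,- 6* pi,sqrt( 10) /10,  11*sqrt(13)/65,sqrt( 2 ) /2, sqrt( 6 ), sqrt( 6 ), 3.21,sqrt(17), sqrt( 17), 3*sqrt( 2)]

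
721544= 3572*202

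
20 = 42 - 22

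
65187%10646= 1311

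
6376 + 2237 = 8613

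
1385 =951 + 434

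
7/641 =7/641=0.01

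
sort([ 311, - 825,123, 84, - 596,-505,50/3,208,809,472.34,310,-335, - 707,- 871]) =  [ - 871, - 825, - 707,-596, - 505, - 335,50/3,84,123,208 , 310,311,  472.34, 809]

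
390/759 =130/253= 0.51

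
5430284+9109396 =14539680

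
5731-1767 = 3964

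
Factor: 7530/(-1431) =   -  2510/477 = - 2^1*3^(-2 )*5^1*53^(-1 )*251^1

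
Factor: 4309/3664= 2^( - 4 )*31^1*139^1*229^( - 1)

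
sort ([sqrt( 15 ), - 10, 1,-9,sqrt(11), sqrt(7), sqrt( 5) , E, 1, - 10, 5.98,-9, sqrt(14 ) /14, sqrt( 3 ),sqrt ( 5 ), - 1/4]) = [-10,-10, - 9, - 9, - 1/4, sqrt( 14 ) /14, 1,1, sqrt(3), sqrt( 5 ),sqrt( 5 ),sqrt( 7 ),E, sqrt( 11), sqrt (15 ) , 5.98]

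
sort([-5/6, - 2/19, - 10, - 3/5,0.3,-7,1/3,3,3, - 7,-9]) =[ - 10  , - 9,-7, - 7, -5/6, - 3/5,-2/19,0.3, 1/3,3, 3 ] 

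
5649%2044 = 1561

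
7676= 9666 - 1990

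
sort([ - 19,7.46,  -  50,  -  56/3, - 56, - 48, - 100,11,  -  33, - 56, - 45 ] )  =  [ - 100, - 56,-56, - 50, - 48, - 45, - 33,-19, - 56/3,  7.46,11 ] 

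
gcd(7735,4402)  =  1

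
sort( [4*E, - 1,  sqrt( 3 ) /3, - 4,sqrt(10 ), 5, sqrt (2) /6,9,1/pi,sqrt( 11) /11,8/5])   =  [ - 4 , - 1, sqrt(2) /6,sqrt(11)/11,  1/pi , sqrt (3 )/3, 8/5,sqrt( 10),5,9, 4*E ]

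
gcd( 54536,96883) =17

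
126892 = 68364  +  58528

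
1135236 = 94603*12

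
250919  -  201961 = 48958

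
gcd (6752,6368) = 32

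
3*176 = 528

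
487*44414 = 21629618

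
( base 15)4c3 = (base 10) 1083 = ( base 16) 43B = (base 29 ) 18a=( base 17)3cc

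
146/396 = 73/198 = 0.37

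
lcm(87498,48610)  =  437490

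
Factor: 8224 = 2^5*257^1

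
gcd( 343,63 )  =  7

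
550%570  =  550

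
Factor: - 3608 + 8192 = 2^3 *3^1*191^1 = 4584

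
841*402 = 338082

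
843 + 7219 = 8062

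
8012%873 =155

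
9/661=9/661= 0.01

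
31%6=1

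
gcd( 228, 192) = 12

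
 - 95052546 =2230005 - 97282551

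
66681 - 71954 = -5273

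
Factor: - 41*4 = - 164=-2^2*41^1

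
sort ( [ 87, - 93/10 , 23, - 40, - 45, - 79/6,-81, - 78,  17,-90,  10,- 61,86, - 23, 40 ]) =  [ - 90,- 81, - 78,-61, - 45, - 40, - 23, - 79/6 , - 93/10,10,  17,23,40,86,87 ] 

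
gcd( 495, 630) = 45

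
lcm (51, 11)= 561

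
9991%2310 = 751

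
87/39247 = 87/39247=0.00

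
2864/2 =1432 = 1432.00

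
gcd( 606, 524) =2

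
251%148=103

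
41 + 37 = 78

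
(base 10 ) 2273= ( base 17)7ec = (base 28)2P5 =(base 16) 8e1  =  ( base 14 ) B85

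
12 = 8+4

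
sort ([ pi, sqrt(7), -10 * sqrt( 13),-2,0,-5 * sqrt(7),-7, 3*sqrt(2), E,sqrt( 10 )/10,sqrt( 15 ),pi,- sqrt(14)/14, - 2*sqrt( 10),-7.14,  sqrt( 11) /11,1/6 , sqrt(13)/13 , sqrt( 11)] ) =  [ - 10*sqrt( 13),-5*sqrt( 7),-7.14, - 7, - 2  *  sqrt(10), - 2,- sqrt( 14)/14,0,  1/6, sqrt(13 )/13, sqrt( 11) /11, sqrt (10 ) /10,  sqrt( 7) , E, pi, pi,sqrt(11), sqrt(15 ), 3*sqrt ( 2)]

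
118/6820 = 59/3410 = 0.02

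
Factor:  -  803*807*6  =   - 3888126 = - 2^1*3^2*11^1*73^1*269^1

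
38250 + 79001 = 117251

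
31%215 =31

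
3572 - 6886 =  - 3314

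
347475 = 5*69495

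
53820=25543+28277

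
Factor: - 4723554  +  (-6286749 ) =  - 3^3*407789^1 = - 11010303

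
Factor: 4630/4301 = 2^1*5^1*11^(-1 )*17^(-1)*23^(-1 )*463^1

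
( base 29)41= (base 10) 117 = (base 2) 1110101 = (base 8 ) 165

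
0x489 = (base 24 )209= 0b10010001001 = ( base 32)149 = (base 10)1161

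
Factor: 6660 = 2^2*3^2*5^1*37^1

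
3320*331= 1098920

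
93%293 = 93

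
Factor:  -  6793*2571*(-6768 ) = 2^4 * 3^3*47^1*857^1*6793^1 = 118201786704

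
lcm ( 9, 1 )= 9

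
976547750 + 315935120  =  1292482870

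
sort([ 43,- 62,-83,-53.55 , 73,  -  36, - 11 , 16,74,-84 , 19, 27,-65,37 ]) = [ -84, - 83,-65,-62,-53.55 ,- 36 , - 11, 16,19,27,37,43, 73 , 74] 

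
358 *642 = 229836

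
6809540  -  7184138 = - 374598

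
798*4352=3472896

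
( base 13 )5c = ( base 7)140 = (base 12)65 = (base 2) 1001101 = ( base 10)77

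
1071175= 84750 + 986425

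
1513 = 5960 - 4447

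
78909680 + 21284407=100194087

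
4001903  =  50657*79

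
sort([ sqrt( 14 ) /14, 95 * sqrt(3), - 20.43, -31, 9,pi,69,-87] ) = [ - 87, - 31, - 20.43,  sqrt( 14 ) /14,pi,9, 69, 95*  sqrt(3 ) ] 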